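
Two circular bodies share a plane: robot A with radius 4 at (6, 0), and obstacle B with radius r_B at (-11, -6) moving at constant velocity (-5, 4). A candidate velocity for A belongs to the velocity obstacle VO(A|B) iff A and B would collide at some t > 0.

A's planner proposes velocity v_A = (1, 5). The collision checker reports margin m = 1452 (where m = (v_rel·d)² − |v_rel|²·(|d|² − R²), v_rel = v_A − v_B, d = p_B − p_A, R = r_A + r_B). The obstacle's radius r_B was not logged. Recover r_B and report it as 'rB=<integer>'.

m = 1452
d = (-17, -6);  v_rel = (6, 1),  |v_rel|² = 37
v_rel×d = (6)·(-6) − (1)·(-17) = -19
since m = R²·37 − (-19)²:  R² = (361 + 1452) / 37 = 49
R = √49 = 7  ⇒  r_B = 7 − 4 = 3

rB=3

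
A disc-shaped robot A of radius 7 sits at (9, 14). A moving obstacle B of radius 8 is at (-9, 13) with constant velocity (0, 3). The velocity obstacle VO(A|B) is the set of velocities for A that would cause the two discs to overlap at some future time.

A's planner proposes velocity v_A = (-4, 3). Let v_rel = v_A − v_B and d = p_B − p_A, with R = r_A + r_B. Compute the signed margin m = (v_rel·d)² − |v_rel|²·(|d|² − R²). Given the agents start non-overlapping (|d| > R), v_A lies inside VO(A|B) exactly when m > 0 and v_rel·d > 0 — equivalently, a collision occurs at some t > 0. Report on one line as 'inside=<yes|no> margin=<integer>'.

d = (-18, -1),  |d|² = 325;  R = 7+8 = 15,  c = 325−15² = 100
v_rel = (-4, 0),  |v_rel|² = 16;  v_rel·d = (-4)·(-18) + (0)·(-1) = 72
16·t² − 144·t + 100 = 0  ⇒  m = 72² − 16·100 = 3584
m = 3584 > 0,  v_rel·d = 72 > 0  ⇒  inside

inside=yes margin=3584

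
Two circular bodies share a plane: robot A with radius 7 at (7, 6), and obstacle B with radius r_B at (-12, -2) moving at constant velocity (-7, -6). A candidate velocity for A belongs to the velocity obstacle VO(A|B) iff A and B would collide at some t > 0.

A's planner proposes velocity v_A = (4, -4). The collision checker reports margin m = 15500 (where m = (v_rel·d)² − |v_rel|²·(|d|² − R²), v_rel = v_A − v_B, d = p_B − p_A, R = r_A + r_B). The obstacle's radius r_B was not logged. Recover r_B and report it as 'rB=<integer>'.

m = 15500
d = (-19, -8);  v_rel = (11, 2),  |v_rel|² = 125
v_rel×d = (11)·(-8) − (2)·(-19) = -50
since m = R²·125 − (-50)²:  R² = (2500 + 15500) / 125 = 144
R = √144 = 12  ⇒  r_B = 12 − 7 = 5

rB=5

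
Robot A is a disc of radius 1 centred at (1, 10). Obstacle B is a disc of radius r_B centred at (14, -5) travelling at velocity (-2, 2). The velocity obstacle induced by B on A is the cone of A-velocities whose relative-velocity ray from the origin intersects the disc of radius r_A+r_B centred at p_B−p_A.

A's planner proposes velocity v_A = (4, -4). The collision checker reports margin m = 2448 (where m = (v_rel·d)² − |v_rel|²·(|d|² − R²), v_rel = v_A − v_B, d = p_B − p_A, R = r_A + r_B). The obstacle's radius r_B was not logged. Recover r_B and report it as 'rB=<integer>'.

m = 2448
d = (13, -15);  v_rel = (6, -6),  |v_rel|² = 72
v_rel×d = (6)·(-15) − (-6)·(13) = -12
since m = R²·72 − (-12)²:  R² = (144 + 2448) / 72 = 36
R = √36 = 6  ⇒  r_B = 6 − 1 = 5

rB=5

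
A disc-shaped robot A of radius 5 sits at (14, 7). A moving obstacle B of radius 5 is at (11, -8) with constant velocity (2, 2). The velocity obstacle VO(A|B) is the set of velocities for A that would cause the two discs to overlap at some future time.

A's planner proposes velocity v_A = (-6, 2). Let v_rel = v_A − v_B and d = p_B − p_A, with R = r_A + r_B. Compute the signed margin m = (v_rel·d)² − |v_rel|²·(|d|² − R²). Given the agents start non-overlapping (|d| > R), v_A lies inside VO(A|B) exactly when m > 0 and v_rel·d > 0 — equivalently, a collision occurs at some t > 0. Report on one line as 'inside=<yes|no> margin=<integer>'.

d = (-3, -15),  |d|² = 234;  R = 5+5 = 10,  c = 234−10² = 134
v_rel = (-8, 0),  |v_rel|² = 64;  v_rel·d = (-8)·(-3) + (0)·(-15) = 24
64·t² − 48·t + 134 = 0  ⇒  m = 24² − 64·134 = -8000
m = -8000 < 0,  v_rel·d = 24 > 0  ⇒  outside

inside=no margin=-8000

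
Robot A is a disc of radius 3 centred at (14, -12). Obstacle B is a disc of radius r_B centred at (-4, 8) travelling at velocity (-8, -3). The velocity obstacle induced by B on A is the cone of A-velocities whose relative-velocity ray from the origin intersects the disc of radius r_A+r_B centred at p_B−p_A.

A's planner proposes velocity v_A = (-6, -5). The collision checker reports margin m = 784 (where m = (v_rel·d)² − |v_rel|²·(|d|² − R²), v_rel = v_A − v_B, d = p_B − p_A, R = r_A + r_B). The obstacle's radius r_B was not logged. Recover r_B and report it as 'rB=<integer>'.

m = 784
d = (-18, 20);  v_rel = (2, -2),  |v_rel|² = 8
v_rel×d = (2)·(20) − (-2)·(-18) = 4
since m = R²·8 − 4²:  R² = (16 + 784) / 8 = 100
R = √100 = 10  ⇒  r_B = 10 − 3 = 7

rB=7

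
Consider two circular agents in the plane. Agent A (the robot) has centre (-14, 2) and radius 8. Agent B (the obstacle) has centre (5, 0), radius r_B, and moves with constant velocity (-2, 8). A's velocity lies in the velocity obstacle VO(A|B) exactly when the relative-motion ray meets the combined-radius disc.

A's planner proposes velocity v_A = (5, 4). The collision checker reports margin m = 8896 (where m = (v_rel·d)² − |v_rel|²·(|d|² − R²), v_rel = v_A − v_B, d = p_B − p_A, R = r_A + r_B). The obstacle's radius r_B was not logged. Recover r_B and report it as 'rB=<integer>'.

m = 8896
d = (19, -2);  v_rel = (7, -4),  |v_rel|² = 65
v_rel×d = (7)·(-2) − (-4)·(19) = 62
since m = R²·65 − 62²:  R² = (3844 + 8896) / 65 = 196
R = √196 = 14  ⇒  r_B = 14 − 8 = 6

rB=6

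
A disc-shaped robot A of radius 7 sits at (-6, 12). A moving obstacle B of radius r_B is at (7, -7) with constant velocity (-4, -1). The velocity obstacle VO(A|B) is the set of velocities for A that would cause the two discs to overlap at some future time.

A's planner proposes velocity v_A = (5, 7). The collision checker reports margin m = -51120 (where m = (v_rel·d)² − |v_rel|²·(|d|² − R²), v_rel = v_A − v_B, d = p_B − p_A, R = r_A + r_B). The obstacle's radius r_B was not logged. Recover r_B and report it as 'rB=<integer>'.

m = -51120
d = (13, -19);  v_rel = (9, 8),  |v_rel|² = 145
v_rel×d = (9)·(-19) − (8)·(13) = -275
since m = R²·145 − (-275)²:  R² = (75625 + -51120) / 145 = 169
R = √169 = 13  ⇒  r_B = 13 − 7 = 6

rB=6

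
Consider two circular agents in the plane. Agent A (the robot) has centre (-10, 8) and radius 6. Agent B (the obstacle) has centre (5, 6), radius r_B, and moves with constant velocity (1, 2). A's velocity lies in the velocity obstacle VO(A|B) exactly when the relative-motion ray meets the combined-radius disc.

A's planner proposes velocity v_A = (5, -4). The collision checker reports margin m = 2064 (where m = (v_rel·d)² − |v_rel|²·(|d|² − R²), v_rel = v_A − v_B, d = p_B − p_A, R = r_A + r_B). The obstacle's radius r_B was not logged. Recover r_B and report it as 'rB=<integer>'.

m = 2064
d = (15, -2);  v_rel = (4, -6),  |v_rel|² = 52
v_rel×d = (4)·(-2) − (-6)·(15) = 82
since m = R²·52 − 82²:  R² = (6724 + 2064) / 52 = 169
R = √169 = 13  ⇒  r_B = 13 − 6 = 7

rB=7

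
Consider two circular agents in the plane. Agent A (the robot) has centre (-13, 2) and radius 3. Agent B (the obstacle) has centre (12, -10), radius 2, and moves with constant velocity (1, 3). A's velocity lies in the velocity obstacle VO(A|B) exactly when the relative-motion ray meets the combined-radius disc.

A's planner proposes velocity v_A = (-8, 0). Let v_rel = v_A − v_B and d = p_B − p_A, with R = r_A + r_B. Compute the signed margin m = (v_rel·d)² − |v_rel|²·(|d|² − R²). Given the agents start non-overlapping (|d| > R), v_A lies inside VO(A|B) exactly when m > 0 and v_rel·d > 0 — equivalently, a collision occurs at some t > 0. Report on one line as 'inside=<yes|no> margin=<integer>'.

d = (25, -12),  |d|² = 769;  R = 3+2 = 5,  c = 769−5² = 744
v_rel = (-9, -3),  |v_rel|² = 90;  v_rel·d = (-9)·(25) + (-3)·(-12) = -189
90·t² + 378·t + 744 = 0  ⇒  m = (-189)² − 90·744 = -31239
m = -31239 < 0,  v_rel·d = -189 < 0  ⇒  outside

inside=no margin=-31239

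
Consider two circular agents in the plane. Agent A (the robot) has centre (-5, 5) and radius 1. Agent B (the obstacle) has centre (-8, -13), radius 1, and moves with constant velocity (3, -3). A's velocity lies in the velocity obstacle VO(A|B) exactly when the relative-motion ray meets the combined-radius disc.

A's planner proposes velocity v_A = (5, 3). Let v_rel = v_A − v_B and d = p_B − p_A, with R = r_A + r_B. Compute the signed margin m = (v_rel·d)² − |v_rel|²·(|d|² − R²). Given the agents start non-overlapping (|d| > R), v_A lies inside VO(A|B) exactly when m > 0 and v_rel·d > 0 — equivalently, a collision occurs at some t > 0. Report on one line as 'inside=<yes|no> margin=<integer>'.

d = (-3, -18),  |d|² = 333;  R = 1+1 = 2,  c = 333−2² = 329
v_rel = (2, 6),  |v_rel|² = 40;  v_rel·d = (2)·(-3) + (6)·(-18) = -114
40·t² + 228·t + 329 = 0  ⇒  m = (-114)² − 40·329 = -164
m = -164 < 0,  v_rel·d = -114 < 0  ⇒  outside

inside=no margin=-164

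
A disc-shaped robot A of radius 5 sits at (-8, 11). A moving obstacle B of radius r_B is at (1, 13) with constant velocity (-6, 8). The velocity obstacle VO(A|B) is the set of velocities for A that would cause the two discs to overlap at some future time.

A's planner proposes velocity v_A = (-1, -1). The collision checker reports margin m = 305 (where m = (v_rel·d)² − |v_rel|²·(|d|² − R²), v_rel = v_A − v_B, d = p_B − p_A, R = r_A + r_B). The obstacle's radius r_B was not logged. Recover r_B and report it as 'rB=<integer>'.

m = 305
d = (9, 2);  v_rel = (5, -9),  |v_rel|² = 106
v_rel×d = (5)·(2) − (-9)·(9) = 91
since m = R²·106 − 91²:  R² = (8281 + 305) / 106 = 81
R = √81 = 9  ⇒  r_B = 9 − 5 = 4

rB=4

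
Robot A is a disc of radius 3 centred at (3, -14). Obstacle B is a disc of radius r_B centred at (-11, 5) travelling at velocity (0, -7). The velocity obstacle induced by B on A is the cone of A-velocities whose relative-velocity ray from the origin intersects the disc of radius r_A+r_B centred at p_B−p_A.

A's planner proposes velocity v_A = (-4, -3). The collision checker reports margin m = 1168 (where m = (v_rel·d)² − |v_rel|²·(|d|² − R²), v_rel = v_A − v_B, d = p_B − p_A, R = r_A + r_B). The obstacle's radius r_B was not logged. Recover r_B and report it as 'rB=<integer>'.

m = 1168
d = (-14, 19);  v_rel = (-4, 4),  |v_rel|² = 32
v_rel×d = (-4)·(19) − (4)·(-14) = -20
since m = R²·32 − (-20)²:  R² = (400 + 1168) / 32 = 49
R = √49 = 7  ⇒  r_B = 7 − 3 = 4

rB=4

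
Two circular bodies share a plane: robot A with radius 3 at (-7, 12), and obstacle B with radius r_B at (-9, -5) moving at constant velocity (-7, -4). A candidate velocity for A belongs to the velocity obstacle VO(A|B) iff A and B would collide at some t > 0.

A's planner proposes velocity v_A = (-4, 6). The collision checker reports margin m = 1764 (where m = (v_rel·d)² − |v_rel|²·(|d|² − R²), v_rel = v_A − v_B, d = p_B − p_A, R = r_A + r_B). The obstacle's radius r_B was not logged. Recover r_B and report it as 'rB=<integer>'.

m = 1764
d = (-2, -17);  v_rel = (3, 10),  |v_rel|² = 109
v_rel×d = (3)·(-17) − (10)·(-2) = -31
since m = R²·109 − (-31)²:  R² = (961 + 1764) / 109 = 25
R = √25 = 5  ⇒  r_B = 5 − 3 = 2

rB=2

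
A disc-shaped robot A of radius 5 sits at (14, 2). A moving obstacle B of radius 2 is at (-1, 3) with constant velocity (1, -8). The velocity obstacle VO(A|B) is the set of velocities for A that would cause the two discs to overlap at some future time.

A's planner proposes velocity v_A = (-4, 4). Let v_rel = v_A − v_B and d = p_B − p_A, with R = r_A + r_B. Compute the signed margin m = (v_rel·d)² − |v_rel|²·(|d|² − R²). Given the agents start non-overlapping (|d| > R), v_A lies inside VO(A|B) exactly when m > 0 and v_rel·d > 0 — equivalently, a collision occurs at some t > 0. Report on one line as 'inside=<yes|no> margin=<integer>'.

d = (-15, 1),  |d|² = 226;  R = 5+2 = 7,  c = 226−7² = 177
v_rel = (-5, 12),  |v_rel|² = 169;  v_rel·d = (-5)·(-15) + (12)·(1) = 87
169·t² − 174·t + 177 = 0  ⇒  m = 87² − 169·177 = -22344
m = -22344 < 0,  v_rel·d = 87 > 0  ⇒  outside

inside=no margin=-22344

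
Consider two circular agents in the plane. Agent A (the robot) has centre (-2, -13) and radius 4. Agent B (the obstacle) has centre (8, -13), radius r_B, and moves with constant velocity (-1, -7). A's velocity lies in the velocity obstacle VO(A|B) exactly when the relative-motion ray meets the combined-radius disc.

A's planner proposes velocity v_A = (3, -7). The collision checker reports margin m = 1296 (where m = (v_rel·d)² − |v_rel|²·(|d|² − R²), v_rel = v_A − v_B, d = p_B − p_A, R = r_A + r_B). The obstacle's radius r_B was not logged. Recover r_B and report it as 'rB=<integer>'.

m = 1296
d = (10, 0);  v_rel = (4, 0),  |v_rel|² = 16
v_rel×d = (4)·(0) − (0)·(10) = 0
since m = R²·16 − 0²:  R² = (0 + 1296) / 16 = 81
R = √81 = 9  ⇒  r_B = 9 − 4 = 5

rB=5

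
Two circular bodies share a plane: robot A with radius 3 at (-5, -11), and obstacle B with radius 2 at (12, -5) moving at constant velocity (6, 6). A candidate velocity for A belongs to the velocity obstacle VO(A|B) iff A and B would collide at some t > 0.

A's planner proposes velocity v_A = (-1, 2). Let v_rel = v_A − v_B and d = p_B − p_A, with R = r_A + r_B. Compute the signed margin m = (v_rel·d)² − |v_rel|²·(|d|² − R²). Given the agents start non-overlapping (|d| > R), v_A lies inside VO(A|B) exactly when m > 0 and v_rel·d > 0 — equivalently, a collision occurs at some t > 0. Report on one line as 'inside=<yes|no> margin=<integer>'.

d = (17, 6),  |d|² = 325;  R = 3+2 = 5,  c = 325−5² = 300
v_rel = (-7, -4),  |v_rel|² = 65;  v_rel·d = (-7)·(17) + (-4)·(6) = -143
65·t² + 286·t + 300 = 0  ⇒  m = (-143)² − 65·300 = 949
m = 949 > 0,  v_rel·d = -143 < 0  ⇒  outside

inside=no margin=949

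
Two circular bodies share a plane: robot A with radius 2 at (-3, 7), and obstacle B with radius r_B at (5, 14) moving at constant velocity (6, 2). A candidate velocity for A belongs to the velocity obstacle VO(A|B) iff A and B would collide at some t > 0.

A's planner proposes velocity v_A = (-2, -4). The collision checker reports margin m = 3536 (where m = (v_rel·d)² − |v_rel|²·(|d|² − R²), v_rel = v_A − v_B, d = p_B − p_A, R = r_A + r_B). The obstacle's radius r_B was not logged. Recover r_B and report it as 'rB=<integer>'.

m = 3536
d = (8, 7);  v_rel = (-8, -6),  |v_rel|² = 100
v_rel×d = (-8)·(7) − (-6)·(8) = -8
since m = R²·100 − (-8)²:  R² = (64 + 3536) / 100 = 36
R = √36 = 6  ⇒  r_B = 6 − 2 = 4

rB=4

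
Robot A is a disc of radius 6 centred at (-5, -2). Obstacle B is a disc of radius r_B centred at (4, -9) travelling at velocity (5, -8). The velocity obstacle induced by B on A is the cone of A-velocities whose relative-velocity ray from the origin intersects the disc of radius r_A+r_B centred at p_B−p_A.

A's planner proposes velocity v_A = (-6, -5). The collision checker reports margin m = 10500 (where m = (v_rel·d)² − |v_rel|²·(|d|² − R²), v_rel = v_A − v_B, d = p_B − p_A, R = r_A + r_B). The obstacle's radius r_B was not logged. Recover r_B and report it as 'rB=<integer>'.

m = 10500
d = (9, -7);  v_rel = (-11, 3),  |v_rel|² = 130
v_rel×d = (-11)·(-7) − (3)·(9) = 50
since m = R²·130 − 50²:  R² = (2500 + 10500) / 130 = 100
R = √100 = 10  ⇒  r_B = 10 − 6 = 4

rB=4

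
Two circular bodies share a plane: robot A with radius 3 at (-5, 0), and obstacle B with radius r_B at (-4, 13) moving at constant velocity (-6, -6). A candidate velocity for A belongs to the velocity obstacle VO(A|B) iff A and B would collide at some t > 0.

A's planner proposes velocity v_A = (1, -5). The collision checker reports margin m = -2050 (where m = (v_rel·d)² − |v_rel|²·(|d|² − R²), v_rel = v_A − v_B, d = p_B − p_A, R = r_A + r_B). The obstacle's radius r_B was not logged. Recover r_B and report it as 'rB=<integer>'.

m = -2050
d = (1, 13);  v_rel = (7, 1),  |v_rel|² = 50
v_rel×d = (7)·(13) − (1)·(1) = 90
since m = R²·50 − 90²:  R² = (8100 + -2050) / 50 = 121
R = √121 = 11  ⇒  r_B = 11 − 3 = 8

rB=8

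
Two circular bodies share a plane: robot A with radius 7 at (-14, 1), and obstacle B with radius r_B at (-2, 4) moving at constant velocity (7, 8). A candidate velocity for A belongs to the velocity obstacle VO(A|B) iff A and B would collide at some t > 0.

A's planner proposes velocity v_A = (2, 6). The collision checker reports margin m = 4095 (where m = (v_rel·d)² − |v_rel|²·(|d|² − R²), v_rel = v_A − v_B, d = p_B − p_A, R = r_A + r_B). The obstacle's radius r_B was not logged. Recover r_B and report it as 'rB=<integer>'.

m = 4095
d = (12, 3);  v_rel = (-5, -2),  |v_rel|² = 29
v_rel×d = (-5)·(3) − (-2)·(12) = 9
since m = R²·29 − 9²:  R² = (81 + 4095) / 29 = 144
R = √144 = 12  ⇒  r_B = 12 − 7 = 5

rB=5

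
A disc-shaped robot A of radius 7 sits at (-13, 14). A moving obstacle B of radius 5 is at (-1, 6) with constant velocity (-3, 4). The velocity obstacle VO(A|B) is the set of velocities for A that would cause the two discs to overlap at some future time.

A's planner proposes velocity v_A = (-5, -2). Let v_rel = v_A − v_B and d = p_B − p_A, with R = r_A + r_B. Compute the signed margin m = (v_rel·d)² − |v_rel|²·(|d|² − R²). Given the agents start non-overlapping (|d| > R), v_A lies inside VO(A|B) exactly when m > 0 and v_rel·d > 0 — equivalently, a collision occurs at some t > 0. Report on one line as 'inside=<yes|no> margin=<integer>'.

d = (12, -8),  |d|² = 208;  R = 7+5 = 12,  c = 208−12² = 64
v_rel = (-2, -6),  |v_rel|² = 40;  v_rel·d = (-2)·(12) + (-6)·(-8) = 24
40·t² − 48·t + 64 = 0  ⇒  m = 24² − 40·64 = -1984
m = -1984 < 0,  v_rel·d = 24 > 0  ⇒  outside

inside=no margin=-1984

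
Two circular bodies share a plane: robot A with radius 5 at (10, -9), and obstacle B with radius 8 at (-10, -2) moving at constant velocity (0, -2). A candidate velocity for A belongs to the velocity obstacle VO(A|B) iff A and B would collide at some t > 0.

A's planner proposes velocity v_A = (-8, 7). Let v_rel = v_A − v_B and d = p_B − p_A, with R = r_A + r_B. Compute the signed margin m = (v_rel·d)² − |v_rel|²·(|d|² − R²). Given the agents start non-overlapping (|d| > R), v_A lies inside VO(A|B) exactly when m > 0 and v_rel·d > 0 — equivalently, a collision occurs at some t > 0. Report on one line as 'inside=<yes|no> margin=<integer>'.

d = (-20, 7),  |d|² = 449;  R = 5+8 = 13,  c = 449−13² = 280
v_rel = (-8, 9),  |v_rel|² = 145;  v_rel·d = (-8)·(-20) + (9)·(7) = 223
145·t² − 446·t + 280 = 0  ⇒  m = 223² − 145·280 = 9129
m = 9129 > 0,  v_rel·d = 223 > 0  ⇒  inside

inside=yes margin=9129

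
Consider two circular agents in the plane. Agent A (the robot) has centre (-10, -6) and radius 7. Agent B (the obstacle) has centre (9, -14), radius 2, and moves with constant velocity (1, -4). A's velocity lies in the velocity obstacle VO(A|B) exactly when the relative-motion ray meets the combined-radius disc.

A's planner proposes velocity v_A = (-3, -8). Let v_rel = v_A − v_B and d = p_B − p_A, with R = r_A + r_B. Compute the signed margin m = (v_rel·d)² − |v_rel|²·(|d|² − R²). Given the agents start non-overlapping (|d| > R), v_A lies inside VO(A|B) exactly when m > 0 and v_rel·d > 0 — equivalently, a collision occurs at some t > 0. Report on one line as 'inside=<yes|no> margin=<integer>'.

d = (19, -8),  |d|² = 425;  R = 7+2 = 9,  c = 425−9² = 344
v_rel = (-4, -4),  |v_rel|² = 32;  v_rel·d = (-4)·(19) + (-4)·(-8) = -44
32·t² + 88·t + 344 = 0  ⇒  m = (-44)² − 32·344 = -9072
m = -9072 < 0,  v_rel·d = -44 < 0  ⇒  outside

inside=no margin=-9072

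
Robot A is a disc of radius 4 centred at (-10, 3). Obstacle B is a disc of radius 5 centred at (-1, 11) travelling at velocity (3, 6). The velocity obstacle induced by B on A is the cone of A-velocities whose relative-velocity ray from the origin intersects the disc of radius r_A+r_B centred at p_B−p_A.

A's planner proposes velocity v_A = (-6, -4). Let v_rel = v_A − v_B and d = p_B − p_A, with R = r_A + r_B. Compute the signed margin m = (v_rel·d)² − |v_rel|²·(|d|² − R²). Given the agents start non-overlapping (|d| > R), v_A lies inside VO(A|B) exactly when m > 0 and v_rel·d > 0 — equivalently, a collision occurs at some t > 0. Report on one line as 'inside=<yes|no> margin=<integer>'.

d = (9, 8),  |d|² = 145;  R = 4+5 = 9,  c = 145−9² = 64
v_rel = (-9, -10),  |v_rel|² = 181;  v_rel·d = (-9)·(9) + (-10)·(8) = -161
181·t² + 322·t + 64 = 0  ⇒  m = (-161)² − 181·64 = 14337
m = 14337 > 0,  v_rel·d = -161 < 0  ⇒  outside

inside=no margin=14337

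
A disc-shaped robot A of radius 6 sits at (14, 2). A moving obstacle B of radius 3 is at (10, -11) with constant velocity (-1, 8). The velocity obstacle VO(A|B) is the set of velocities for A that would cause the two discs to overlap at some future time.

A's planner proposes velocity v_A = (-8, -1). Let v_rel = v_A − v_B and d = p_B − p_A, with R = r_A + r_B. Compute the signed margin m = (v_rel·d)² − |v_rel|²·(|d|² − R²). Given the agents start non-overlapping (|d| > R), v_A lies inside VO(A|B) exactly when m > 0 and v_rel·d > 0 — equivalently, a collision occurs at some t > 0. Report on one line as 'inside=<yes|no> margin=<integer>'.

d = (-4, -13),  |d|² = 185;  R = 6+3 = 9,  c = 185−9² = 104
v_rel = (-7, -9),  |v_rel|² = 130;  v_rel·d = (-7)·(-4) + (-9)·(-13) = 145
130·t² − 290·t + 104 = 0  ⇒  m = 145² − 130·104 = 7505
m = 7505 > 0,  v_rel·d = 145 > 0  ⇒  inside

inside=yes margin=7505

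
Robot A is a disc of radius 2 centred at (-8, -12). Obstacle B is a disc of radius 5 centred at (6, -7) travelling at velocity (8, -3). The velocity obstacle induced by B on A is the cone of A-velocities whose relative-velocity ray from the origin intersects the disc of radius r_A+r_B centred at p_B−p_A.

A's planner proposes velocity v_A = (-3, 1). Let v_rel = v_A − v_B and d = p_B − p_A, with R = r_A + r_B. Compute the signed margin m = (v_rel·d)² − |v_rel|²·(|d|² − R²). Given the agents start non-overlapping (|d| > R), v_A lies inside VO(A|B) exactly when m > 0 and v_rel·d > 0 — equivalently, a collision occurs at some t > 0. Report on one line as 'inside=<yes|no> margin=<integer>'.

d = (14, 5),  |d|² = 221;  R = 2+5 = 7,  c = 221−7² = 172
v_rel = (-11, 4),  |v_rel|² = 137;  v_rel·d = (-11)·(14) + (4)·(5) = -134
137·t² + 268·t + 172 = 0  ⇒  m = (-134)² − 137·172 = -5608
m = -5608 < 0,  v_rel·d = -134 < 0  ⇒  outside

inside=no margin=-5608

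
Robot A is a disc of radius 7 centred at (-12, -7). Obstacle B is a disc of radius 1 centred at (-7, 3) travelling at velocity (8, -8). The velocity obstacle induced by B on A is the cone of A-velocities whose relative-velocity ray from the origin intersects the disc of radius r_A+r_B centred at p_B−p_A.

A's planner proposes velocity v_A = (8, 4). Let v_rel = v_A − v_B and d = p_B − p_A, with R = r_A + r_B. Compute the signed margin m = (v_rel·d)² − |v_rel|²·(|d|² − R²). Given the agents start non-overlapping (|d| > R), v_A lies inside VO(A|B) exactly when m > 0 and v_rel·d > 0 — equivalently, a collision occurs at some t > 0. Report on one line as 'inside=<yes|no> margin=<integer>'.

d = (5, 10),  |d|² = 125;  R = 7+1 = 8,  c = 125−8² = 61
v_rel = (0, 12),  |v_rel|² = 144;  v_rel·d = (0)·(5) + (12)·(10) = 120
144·t² − 240·t + 61 = 0  ⇒  m = 120² − 144·61 = 5616
m = 5616 > 0,  v_rel·d = 120 > 0  ⇒  inside

inside=yes margin=5616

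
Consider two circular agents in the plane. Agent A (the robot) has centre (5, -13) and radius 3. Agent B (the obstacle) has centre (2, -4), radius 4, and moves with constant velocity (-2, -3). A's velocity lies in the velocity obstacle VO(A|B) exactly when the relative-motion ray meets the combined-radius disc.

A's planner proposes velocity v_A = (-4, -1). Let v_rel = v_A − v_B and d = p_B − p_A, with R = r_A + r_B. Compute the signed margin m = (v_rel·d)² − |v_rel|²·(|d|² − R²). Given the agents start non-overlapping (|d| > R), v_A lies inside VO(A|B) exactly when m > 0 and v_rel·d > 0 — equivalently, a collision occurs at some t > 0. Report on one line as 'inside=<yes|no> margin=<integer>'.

d = (-3, 9),  |d|² = 90;  R = 3+4 = 7,  c = 90−7² = 41
v_rel = (-2, 2),  |v_rel|² = 8;  v_rel·d = (-2)·(-3) + (2)·(9) = 24
8·t² − 48·t + 41 = 0  ⇒  m = 24² − 8·41 = 248
m = 248 > 0,  v_rel·d = 24 > 0  ⇒  inside

inside=yes margin=248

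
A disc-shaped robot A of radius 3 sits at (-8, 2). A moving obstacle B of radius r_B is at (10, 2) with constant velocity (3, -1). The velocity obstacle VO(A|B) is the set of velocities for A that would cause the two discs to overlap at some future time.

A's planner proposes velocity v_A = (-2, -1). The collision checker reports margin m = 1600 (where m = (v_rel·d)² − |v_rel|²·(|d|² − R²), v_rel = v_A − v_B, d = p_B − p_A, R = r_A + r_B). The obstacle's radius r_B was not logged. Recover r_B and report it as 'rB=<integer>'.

m = 1600
d = (18, 0);  v_rel = (-5, 0),  |v_rel|² = 25
v_rel×d = (-5)·(0) − (0)·(18) = 0
since m = R²·25 − 0²:  R² = (0 + 1600) / 25 = 64
R = √64 = 8  ⇒  r_B = 8 − 3 = 5

rB=5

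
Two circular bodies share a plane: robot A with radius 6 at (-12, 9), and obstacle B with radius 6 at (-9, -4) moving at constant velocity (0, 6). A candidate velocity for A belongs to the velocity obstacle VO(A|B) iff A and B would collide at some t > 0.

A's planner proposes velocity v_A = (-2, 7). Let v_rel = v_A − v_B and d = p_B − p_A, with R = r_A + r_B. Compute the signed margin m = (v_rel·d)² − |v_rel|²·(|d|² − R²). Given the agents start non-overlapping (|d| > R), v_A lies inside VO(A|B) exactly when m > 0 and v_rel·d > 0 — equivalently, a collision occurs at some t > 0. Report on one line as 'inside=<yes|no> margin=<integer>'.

d = (3, -13),  |d|² = 178;  R = 6+6 = 12,  c = 178−12² = 34
v_rel = (-2, 1),  |v_rel|² = 5;  v_rel·d = (-2)·(3) + (1)·(-13) = -19
5·t² + 38·t + 34 = 0  ⇒  m = (-19)² − 5·34 = 191
m = 191 > 0,  v_rel·d = -19 < 0  ⇒  outside

inside=no margin=191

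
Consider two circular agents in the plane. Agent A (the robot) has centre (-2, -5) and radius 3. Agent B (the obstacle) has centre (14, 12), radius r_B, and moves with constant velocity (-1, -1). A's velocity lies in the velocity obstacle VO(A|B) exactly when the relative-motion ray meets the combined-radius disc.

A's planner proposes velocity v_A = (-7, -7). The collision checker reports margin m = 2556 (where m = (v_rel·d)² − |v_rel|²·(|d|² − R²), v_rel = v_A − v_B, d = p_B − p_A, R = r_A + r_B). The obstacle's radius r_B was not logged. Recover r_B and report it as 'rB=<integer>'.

m = 2556
d = (16, 17);  v_rel = (-6, -6),  |v_rel|² = 72
v_rel×d = (-6)·(17) − (-6)·(16) = -6
since m = R²·72 − (-6)²:  R² = (36 + 2556) / 72 = 36
R = √36 = 6  ⇒  r_B = 6 − 3 = 3

rB=3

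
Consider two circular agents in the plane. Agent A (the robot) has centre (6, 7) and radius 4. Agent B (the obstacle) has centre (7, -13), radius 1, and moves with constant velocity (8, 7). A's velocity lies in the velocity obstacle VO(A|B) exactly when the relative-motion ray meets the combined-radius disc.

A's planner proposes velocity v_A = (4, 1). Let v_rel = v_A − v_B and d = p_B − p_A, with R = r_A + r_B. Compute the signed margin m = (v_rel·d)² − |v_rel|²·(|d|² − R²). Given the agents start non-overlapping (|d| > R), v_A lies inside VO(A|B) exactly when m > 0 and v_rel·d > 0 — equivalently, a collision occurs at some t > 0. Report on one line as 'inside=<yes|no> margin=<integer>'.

d = (1, -20),  |d|² = 401;  R = 4+1 = 5,  c = 401−5² = 376
v_rel = (-4, -6),  |v_rel|² = 52;  v_rel·d = (-4)·(1) + (-6)·(-20) = 116
52·t² − 232·t + 376 = 0  ⇒  m = 116² − 52·376 = -6096
m = -6096 < 0,  v_rel·d = 116 > 0  ⇒  outside

inside=no margin=-6096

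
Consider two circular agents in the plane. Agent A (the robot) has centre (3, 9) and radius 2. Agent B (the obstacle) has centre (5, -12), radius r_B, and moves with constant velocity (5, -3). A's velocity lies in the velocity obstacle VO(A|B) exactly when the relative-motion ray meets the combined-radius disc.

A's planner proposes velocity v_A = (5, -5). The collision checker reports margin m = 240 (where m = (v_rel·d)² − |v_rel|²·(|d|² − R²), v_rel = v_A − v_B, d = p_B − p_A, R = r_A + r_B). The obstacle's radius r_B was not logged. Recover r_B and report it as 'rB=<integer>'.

m = 240
d = (2, -21);  v_rel = (0, -2),  |v_rel|² = 4
v_rel×d = (0)·(-21) − (-2)·(2) = 4
since m = R²·4 − 4²:  R² = (16 + 240) / 4 = 64
R = √64 = 8  ⇒  r_B = 8 − 2 = 6

rB=6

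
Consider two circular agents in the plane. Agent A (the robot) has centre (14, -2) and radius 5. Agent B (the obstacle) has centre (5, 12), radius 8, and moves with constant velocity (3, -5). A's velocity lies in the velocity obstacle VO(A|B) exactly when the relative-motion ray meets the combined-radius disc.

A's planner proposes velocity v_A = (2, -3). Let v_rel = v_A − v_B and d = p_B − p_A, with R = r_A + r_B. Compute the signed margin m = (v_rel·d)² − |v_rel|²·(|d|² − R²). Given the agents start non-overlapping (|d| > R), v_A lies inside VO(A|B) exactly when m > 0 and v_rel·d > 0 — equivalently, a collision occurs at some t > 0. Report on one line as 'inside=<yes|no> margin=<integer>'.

d = (-9, 14),  |d|² = 277;  R = 5+8 = 13,  c = 277−13² = 108
v_rel = (-1, 2),  |v_rel|² = 5;  v_rel·d = (-1)·(-9) + (2)·(14) = 37
5·t² − 74·t + 108 = 0  ⇒  m = 37² − 5·108 = 829
m = 829 > 0,  v_rel·d = 37 > 0  ⇒  inside

inside=yes margin=829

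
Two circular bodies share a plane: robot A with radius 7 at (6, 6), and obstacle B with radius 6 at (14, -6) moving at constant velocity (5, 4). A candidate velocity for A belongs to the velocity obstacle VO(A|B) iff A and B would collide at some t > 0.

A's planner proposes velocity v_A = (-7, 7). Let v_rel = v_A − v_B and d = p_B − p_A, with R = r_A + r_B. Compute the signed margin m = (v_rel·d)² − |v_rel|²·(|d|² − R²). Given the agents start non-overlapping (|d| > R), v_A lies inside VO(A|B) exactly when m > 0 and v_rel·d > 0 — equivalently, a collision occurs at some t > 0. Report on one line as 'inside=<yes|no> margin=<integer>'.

d = (8, -12),  |d|² = 208;  R = 7+6 = 13,  c = 208−13² = 39
v_rel = (-12, 3),  |v_rel|² = 153;  v_rel·d = (-12)·(8) + (3)·(-12) = -132
153·t² + 264·t + 39 = 0  ⇒  m = (-132)² − 153·39 = 11457
m = 11457 > 0,  v_rel·d = -132 < 0  ⇒  outside

inside=no margin=11457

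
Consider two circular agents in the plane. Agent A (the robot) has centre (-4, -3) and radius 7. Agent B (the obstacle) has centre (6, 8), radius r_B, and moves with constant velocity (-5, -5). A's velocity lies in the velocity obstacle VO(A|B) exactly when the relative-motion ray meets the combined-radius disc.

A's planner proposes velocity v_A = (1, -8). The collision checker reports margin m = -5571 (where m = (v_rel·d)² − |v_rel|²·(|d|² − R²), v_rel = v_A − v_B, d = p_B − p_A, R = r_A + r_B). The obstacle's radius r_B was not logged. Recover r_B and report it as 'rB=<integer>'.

m = -5571
d = (10, 11);  v_rel = (6, -3),  |v_rel|² = 45
v_rel×d = (6)·(11) − (-3)·(10) = 96
since m = R²·45 − 96²:  R² = (9216 + -5571) / 45 = 81
R = √81 = 9  ⇒  r_B = 9 − 7 = 2

rB=2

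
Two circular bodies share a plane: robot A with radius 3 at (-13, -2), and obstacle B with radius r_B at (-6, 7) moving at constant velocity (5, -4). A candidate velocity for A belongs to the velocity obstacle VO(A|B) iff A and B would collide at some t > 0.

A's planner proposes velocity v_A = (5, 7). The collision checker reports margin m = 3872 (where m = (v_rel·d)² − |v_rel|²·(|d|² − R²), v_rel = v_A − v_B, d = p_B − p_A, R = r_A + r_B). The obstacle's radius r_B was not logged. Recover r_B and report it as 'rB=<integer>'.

m = 3872
d = (7, 9);  v_rel = (0, 11),  |v_rel|² = 121
v_rel×d = (0)·(9) − (11)·(7) = -77
since m = R²·121 − (-77)²:  R² = (5929 + 3872) / 121 = 81
R = √81 = 9  ⇒  r_B = 9 − 3 = 6

rB=6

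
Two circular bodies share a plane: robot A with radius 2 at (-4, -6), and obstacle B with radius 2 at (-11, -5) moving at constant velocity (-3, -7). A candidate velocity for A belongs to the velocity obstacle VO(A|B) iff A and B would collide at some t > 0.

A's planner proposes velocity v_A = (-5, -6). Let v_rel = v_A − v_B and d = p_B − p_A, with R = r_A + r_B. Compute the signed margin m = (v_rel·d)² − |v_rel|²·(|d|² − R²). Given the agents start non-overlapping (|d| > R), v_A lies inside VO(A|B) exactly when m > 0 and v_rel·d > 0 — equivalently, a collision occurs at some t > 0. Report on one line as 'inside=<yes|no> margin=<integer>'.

d = (-7, 1),  |d|² = 50;  R = 2+2 = 4,  c = 50−4² = 34
v_rel = (-2, 1),  |v_rel|² = 5;  v_rel·d = (-2)·(-7) + (1)·(1) = 15
5·t² − 30·t + 34 = 0  ⇒  m = 15² − 5·34 = 55
m = 55 > 0,  v_rel·d = 15 > 0  ⇒  inside

inside=yes margin=55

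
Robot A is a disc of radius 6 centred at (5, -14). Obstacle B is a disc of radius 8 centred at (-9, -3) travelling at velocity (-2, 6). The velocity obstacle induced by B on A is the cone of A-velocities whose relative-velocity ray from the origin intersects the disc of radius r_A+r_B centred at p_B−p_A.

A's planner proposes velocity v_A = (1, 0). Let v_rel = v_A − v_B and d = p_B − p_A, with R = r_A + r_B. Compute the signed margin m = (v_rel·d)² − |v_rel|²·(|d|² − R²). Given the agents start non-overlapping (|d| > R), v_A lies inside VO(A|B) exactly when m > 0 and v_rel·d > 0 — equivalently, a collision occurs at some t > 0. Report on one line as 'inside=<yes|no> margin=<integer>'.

d = (-14, 11),  |d|² = 317;  R = 6+8 = 14,  c = 317−14² = 121
v_rel = (3, -6),  |v_rel|² = 45;  v_rel·d = (3)·(-14) + (-6)·(11) = -108
45·t² + 216·t + 121 = 0  ⇒  m = (-108)² − 45·121 = 6219
m = 6219 > 0,  v_rel·d = -108 < 0  ⇒  outside

inside=no margin=6219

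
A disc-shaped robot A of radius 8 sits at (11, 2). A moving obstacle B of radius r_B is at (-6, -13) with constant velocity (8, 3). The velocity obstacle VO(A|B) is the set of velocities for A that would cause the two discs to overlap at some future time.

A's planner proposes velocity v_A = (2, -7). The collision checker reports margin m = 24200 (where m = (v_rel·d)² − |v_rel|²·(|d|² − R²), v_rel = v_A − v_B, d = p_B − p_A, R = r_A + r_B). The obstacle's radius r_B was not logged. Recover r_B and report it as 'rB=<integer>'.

m = 24200
d = (-17, -15);  v_rel = (-6, -10),  |v_rel|² = 136
v_rel×d = (-6)·(-15) − (-10)·(-17) = -80
since m = R²·136 − (-80)²:  R² = (6400 + 24200) / 136 = 225
R = √225 = 15  ⇒  r_B = 15 − 8 = 7

rB=7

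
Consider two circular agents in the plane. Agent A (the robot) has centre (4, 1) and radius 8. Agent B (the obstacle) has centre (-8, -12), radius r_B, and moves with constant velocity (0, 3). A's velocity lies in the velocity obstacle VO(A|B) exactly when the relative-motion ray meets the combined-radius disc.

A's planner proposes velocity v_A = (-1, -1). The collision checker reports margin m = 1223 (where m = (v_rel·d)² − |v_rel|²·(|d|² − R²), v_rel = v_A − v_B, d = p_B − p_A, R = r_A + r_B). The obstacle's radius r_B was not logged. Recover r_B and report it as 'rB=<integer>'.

m = 1223
d = (-12, -13);  v_rel = (-1, -4),  |v_rel|² = 17
v_rel×d = (-1)·(-13) − (-4)·(-12) = -35
since m = R²·17 − (-35)²:  R² = (1225 + 1223) / 17 = 144
R = √144 = 12  ⇒  r_B = 12 − 8 = 4

rB=4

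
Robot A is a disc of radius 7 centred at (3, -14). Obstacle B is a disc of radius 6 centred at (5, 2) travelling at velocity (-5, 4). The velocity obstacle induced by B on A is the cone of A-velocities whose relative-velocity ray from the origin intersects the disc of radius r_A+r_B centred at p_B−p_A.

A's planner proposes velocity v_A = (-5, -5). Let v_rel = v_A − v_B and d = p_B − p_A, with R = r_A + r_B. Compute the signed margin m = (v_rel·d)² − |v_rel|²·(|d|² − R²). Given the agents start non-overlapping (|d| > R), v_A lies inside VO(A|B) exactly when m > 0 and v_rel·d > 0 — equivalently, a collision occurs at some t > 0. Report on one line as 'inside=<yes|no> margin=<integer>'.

d = (2, 16),  |d|² = 260;  R = 7+6 = 13,  c = 260−13² = 91
v_rel = (0, -9),  |v_rel|² = 81;  v_rel·d = (0)·(2) + (-9)·(16) = -144
81·t² + 288·t + 91 = 0  ⇒  m = (-144)² − 81·91 = 13365
m = 13365 > 0,  v_rel·d = -144 < 0  ⇒  outside

inside=no margin=13365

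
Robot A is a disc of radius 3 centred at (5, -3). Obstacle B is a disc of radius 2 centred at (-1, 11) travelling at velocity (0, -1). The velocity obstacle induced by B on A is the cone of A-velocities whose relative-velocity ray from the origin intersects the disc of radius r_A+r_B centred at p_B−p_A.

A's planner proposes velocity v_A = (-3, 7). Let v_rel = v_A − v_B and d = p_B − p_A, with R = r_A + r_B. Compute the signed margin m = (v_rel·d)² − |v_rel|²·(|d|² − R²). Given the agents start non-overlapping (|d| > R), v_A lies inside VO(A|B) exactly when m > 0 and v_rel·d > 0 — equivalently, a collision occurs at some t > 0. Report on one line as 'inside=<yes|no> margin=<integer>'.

d = (-6, 14),  |d|² = 232;  R = 3+2 = 5,  c = 232−5² = 207
v_rel = (-3, 8),  |v_rel|² = 73;  v_rel·d = (-3)·(-6) + (8)·(14) = 130
73·t² − 260·t + 207 = 0  ⇒  m = 130² − 73·207 = 1789
m = 1789 > 0,  v_rel·d = 130 > 0  ⇒  inside

inside=yes margin=1789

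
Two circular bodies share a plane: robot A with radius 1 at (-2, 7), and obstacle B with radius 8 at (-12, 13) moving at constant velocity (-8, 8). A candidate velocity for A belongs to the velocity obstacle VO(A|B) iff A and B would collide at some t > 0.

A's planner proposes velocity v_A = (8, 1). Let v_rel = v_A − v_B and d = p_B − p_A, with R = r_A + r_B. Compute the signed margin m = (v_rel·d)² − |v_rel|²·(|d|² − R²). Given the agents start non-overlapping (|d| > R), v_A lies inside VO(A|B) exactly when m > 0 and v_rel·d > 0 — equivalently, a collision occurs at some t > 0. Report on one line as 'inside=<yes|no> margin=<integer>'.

d = (-10, 6),  |d|² = 136;  R = 1+8 = 9,  c = 136−9² = 55
v_rel = (16, -7),  |v_rel|² = 305;  v_rel·d = (16)·(-10) + (-7)·(6) = -202
305·t² + 404·t + 55 = 0  ⇒  m = (-202)² − 305·55 = 24029
m = 24029 > 0,  v_rel·d = -202 < 0  ⇒  outside

inside=no margin=24029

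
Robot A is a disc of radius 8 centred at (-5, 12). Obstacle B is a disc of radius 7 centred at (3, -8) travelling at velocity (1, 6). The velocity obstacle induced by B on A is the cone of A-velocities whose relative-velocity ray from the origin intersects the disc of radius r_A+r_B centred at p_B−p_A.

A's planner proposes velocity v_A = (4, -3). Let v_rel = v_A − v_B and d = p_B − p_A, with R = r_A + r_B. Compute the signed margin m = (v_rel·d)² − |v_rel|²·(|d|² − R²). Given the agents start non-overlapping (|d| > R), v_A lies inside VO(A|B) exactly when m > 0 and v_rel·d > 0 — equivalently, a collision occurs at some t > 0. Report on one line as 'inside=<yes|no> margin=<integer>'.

d = (8, -20),  |d|² = 464;  R = 8+7 = 15,  c = 464−15² = 239
v_rel = (3, -9),  |v_rel|² = 90;  v_rel·d = (3)·(8) + (-9)·(-20) = 204
90·t² − 408·t + 239 = 0  ⇒  m = 204² − 90·239 = 20106
m = 20106 > 0,  v_rel·d = 204 > 0  ⇒  inside

inside=yes margin=20106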